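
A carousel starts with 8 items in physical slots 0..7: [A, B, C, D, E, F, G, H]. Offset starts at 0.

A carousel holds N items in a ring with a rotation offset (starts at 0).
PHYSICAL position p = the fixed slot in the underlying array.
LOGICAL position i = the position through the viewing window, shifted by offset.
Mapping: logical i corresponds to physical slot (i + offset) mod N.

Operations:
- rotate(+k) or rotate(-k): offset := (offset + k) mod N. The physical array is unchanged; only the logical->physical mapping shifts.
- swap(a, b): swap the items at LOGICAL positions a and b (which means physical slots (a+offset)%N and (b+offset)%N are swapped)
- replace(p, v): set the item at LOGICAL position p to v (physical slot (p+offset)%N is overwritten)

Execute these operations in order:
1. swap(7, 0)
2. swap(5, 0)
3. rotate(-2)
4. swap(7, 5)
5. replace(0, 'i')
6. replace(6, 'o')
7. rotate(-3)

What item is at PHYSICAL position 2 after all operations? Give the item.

Answer: C

Derivation:
After op 1 (swap(7, 0)): offset=0, physical=[H,B,C,D,E,F,G,A], logical=[H,B,C,D,E,F,G,A]
After op 2 (swap(5, 0)): offset=0, physical=[F,B,C,D,E,H,G,A], logical=[F,B,C,D,E,H,G,A]
After op 3 (rotate(-2)): offset=6, physical=[F,B,C,D,E,H,G,A], logical=[G,A,F,B,C,D,E,H]
After op 4 (swap(7, 5)): offset=6, physical=[F,B,C,H,E,D,G,A], logical=[G,A,F,B,C,H,E,D]
After op 5 (replace(0, 'i')): offset=6, physical=[F,B,C,H,E,D,i,A], logical=[i,A,F,B,C,H,E,D]
After op 6 (replace(6, 'o')): offset=6, physical=[F,B,C,H,o,D,i,A], logical=[i,A,F,B,C,H,o,D]
After op 7 (rotate(-3)): offset=3, physical=[F,B,C,H,o,D,i,A], logical=[H,o,D,i,A,F,B,C]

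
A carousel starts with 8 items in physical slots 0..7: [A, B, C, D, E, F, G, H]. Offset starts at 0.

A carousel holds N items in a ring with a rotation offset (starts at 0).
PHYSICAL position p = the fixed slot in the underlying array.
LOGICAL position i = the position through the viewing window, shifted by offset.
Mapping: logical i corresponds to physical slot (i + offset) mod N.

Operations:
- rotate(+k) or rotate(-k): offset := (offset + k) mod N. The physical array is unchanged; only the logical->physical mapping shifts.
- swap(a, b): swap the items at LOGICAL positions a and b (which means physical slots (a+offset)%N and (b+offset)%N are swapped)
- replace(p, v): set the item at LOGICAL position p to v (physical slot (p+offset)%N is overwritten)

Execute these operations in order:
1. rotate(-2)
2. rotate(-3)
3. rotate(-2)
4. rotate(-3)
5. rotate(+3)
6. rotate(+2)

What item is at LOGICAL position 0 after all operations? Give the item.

Answer: D

Derivation:
After op 1 (rotate(-2)): offset=6, physical=[A,B,C,D,E,F,G,H], logical=[G,H,A,B,C,D,E,F]
After op 2 (rotate(-3)): offset=3, physical=[A,B,C,D,E,F,G,H], logical=[D,E,F,G,H,A,B,C]
After op 3 (rotate(-2)): offset=1, physical=[A,B,C,D,E,F,G,H], logical=[B,C,D,E,F,G,H,A]
After op 4 (rotate(-3)): offset=6, physical=[A,B,C,D,E,F,G,H], logical=[G,H,A,B,C,D,E,F]
After op 5 (rotate(+3)): offset=1, physical=[A,B,C,D,E,F,G,H], logical=[B,C,D,E,F,G,H,A]
After op 6 (rotate(+2)): offset=3, physical=[A,B,C,D,E,F,G,H], logical=[D,E,F,G,H,A,B,C]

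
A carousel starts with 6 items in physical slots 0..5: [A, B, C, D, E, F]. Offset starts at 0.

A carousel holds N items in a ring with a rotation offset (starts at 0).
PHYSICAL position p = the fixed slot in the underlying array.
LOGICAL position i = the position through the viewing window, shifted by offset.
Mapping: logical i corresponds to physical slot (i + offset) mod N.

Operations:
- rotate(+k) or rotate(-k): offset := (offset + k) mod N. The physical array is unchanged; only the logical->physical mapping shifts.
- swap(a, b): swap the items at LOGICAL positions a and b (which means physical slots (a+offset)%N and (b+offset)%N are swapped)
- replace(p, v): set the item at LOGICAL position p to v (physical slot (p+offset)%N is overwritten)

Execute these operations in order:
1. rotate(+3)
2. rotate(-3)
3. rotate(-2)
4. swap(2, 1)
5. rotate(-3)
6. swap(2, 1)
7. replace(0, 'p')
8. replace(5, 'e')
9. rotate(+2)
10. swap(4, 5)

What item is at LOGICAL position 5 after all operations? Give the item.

After op 1 (rotate(+3)): offset=3, physical=[A,B,C,D,E,F], logical=[D,E,F,A,B,C]
After op 2 (rotate(-3)): offset=0, physical=[A,B,C,D,E,F], logical=[A,B,C,D,E,F]
After op 3 (rotate(-2)): offset=4, physical=[A,B,C,D,E,F], logical=[E,F,A,B,C,D]
After op 4 (swap(2, 1)): offset=4, physical=[F,B,C,D,E,A], logical=[E,A,F,B,C,D]
After op 5 (rotate(-3)): offset=1, physical=[F,B,C,D,E,A], logical=[B,C,D,E,A,F]
After op 6 (swap(2, 1)): offset=1, physical=[F,B,D,C,E,A], logical=[B,D,C,E,A,F]
After op 7 (replace(0, 'p')): offset=1, physical=[F,p,D,C,E,A], logical=[p,D,C,E,A,F]
After op 8 (replace(5, 'e')): offset=1, physical=[e,p,D,C,E,A], logical=[p,D,C,E,A,e]
After op 9 (rotate(+2)): offset=3, physical=[e,p,D,C,E,A], logical=[C,E,A,e,p,D]
After op 10 (swap(4, 5)): offset=3, physical=[e,D,p,C,E,A], logical=[C,E,A,e,D,p]

Answer: p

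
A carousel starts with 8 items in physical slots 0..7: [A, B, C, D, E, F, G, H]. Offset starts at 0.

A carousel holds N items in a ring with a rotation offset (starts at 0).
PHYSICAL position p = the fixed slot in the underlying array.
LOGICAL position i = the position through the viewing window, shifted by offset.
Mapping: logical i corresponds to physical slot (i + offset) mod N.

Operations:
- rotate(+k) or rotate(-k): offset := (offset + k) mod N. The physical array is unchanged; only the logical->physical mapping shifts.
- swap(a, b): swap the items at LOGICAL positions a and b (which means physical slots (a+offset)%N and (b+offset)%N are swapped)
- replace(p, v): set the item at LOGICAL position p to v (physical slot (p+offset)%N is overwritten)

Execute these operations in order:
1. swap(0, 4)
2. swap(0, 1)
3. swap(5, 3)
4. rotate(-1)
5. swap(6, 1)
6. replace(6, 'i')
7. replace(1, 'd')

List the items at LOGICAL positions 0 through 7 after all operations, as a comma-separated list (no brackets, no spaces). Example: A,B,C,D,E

Answer: H,d,E,C,F,A,i,G

Derivation:
After op 1 (swap(0, 4)): offset=0, physical=[E,B,C,D,A,F,G,H], logical=[E,B,C,D,A,F,G,H]
After op 2 (swap(0, 1)): offset=0, physical=[B,E,C,D,A,F,G,H], logical=[B,E,C,D,A,F,G,H]
After op 3 (swap(5, 3)): offset=0, physical=[B,E,C,F,A,D,G,H], logical=[B,E,C,F,A,D,G,H]
After op 4 (rotate(-1)): offset=7, physical=[B,E,C,F,A,D,G,H], logical=[H,B,E,C,F,A,D,G]
After op 5 (swap(6, 1)): offset=7, physical=[D,E,C,F,A,B,G,H], logical=[H,D,E,C,F,A,B,G]
After op 6 (replace(6, 'i')): offset=7, physical=[D,E,C,F,A,i,G,H], logical=[H,D,E,C,F,A,i,G]
After op 7 (replace(1, 'd')): offset=7, physical=[d,E,C,F,A,i,G,H], logical=[H,d,E,C,F,A,i,G]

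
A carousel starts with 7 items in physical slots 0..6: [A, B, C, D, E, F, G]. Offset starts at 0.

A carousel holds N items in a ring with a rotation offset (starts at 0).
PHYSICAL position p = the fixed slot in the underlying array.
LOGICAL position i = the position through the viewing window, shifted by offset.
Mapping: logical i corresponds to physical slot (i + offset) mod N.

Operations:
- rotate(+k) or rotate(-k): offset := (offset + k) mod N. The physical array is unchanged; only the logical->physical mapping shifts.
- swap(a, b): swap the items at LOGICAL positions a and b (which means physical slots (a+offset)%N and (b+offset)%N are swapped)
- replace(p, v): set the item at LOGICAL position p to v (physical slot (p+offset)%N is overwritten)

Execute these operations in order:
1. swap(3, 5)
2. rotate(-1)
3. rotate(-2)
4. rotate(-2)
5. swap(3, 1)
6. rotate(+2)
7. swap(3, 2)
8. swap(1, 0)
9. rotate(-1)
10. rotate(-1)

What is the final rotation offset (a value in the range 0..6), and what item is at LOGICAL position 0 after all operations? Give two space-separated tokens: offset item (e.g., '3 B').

Answer: 2 C

Derivation:
After op 1 (swap(3, 5)): offset=0, physical=[A,B,C,F,E,D,G], logical=[A,B,C,F,E,D,G]
After op 2 (rotate(-1)): offset=6, physical=[A,B,C,F,E,D,G], logical=[G,A,B,C,F,E,D]
After op 3 (rotate(-2)): offset=4, physical=[A,B,C,F,E,D,G], logical=[E,D,G,A,B,C,F]
After op 4 (rotate(-2)): offset=2, physical=[A,B,C,F,E,D,G], logical=[C,F,E,D,G,A,B]
After op 5 (swap(3, 1)): offset=2, physical=[A,B,C,D,E,F,G], logical=[C,D,E,F,G,A,B]
After op 6 (rotate(+2)): offset=4, physical=[A,B,C,D,E,F,G], logical=[E,F,G,A,B,C,D]
After op 7 (swap(3, 2)): offset=4, physical=[G,B,C,D,E,F,A], logical=[E,F,A,G,B,C,D]
After op 8 (swap(1, 0)): offset=4, physical=[G,B,C,D,F,E,A], logical=[F,E,A,G,B,C,D]
After op 9 (rotate(-1)): offset=3, physical=[G,B,C,D,F,E,A], logical=[D,F,E,A,G,B,C]
After op 10 (rotate(-1)): offset=2, physical=[G,B,C,D,F,E,A], logical=[C,D,F,E,A,G,B]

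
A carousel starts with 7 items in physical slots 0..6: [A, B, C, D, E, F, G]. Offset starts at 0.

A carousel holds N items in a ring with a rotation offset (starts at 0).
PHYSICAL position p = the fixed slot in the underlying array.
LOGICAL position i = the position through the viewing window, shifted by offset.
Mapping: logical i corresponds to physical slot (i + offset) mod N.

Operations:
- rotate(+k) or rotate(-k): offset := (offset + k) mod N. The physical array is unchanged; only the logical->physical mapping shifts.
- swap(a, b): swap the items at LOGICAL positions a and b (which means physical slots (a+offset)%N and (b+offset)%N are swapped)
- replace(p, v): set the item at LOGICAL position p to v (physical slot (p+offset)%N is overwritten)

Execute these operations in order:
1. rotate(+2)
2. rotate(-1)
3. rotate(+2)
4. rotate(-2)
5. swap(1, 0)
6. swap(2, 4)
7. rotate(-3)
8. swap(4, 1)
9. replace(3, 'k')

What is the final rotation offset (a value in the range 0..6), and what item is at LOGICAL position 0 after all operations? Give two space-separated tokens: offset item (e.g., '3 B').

After op 1 (rotate(+2)): offset=2, physical=[A,B,C,D,E,F,G], logical=[C,D,E,F,G,A,B]
After op 2 (rotate(-1)): offset=1, physical=[A,B,C,D,E,F,G], logical=[B,C,D,E,F,G,A]
After op 3 (rotate(+2)): offset=3, physical=[A,B,C,D,E,F,G], logical=[D,E,F,G,A,B,C]
After op 4 (rotate(-2)): offset=1, physical=[A,B,C,D,E,F,G], logical=[B,C,D,E,F,G,A]
After op 5 (swap(1, 0)): offset=1, physical=[A,C,B,D,E,F,G], logical=[C,B,D,E,F,G,A]
After op 6 (swap(2, 4)): offset=1, physical=[A,C,B,F,E,D,G], logical=[C,B,F,E,D,G,A]
After op 7 (rotate(-3)): offset=5, physical=[A,C,B,F,E,D,G], logical=[D,G,A,C,B,F,E]
After op 8 (swap(4, 1)): offset=5, physical=[A,C,G,F,E,D,B], logical=[D,B,A,C,G,F,E]
After op 9 (replace(3, 'k')): offset=5, physical=[A,k,G,F,E,D,B], logical=[D,B,A,k,G,F,E]

Answer: 5 D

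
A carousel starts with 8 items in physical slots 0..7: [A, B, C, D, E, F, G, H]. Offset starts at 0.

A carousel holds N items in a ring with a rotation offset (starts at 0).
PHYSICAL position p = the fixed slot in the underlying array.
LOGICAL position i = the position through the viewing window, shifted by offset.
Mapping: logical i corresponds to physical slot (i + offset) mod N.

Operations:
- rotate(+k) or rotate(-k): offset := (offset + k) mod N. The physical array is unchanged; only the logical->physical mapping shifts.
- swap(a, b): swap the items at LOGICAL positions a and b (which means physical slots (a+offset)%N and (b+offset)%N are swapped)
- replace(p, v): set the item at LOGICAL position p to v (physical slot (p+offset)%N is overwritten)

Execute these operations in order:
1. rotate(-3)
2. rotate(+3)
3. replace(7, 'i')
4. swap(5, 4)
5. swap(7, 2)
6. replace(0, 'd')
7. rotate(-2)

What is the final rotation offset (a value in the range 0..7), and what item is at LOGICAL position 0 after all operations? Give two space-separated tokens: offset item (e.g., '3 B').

Answer: 6 G

Derivation:
After op 1 (rotate(-3)): offset=5, physical=[A,B,C,D,E,F,G,H], logical=[F,G,H,A,B,C,D,E]
After op 2 (rotate(+3)): offset=0, physical=[A,B,C,D,E,F,G,H], logical=[A,B,C,D,E,F,G,H]
After op 3 (replace(7, 'i')): offset=0, physical=[A,B,C,D,E,F,G,i], logical=[A,B,C,D,E,F,G,i]
After op 4 (swap(5, 4)): offset=0, physical=[A,B,C,D,F,E,G,i], logical=[A,B,C,D,F,E,G,i]
After op 5 (swap(7, 2)): offset=0, physical=[A,B,i,D,F,E,G,C], logical=[A,B,i,D,F,E,G,C]
After op 6 (replace(0, 'd')): offset=0, physical=[d,B,i,D,F,E,G,C], logical=[d,B,i,D,F,E,G,C]
After op 7 (rotate(-2)): offset=6, physical=[d,B,i,D,F,E,G,C], logical=[G,C,d,B,i,D,F,E]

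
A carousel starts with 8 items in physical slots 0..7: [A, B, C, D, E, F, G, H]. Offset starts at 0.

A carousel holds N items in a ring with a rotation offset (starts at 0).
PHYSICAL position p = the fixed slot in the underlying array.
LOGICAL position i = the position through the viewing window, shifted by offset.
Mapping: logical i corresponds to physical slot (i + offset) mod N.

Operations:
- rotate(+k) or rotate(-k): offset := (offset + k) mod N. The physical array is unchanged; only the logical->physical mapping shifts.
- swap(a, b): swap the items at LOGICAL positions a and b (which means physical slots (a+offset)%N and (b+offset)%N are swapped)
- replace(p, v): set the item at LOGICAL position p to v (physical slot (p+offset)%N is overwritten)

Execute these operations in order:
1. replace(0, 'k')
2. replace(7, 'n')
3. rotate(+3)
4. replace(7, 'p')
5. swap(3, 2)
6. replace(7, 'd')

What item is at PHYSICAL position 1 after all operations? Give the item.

After op 1 (replace(0, 'k')): offset=0, physical=[k,B,C,D,E,F,G,H], logical=[k,B,C,D,E,F,G,H]
After op 2 (replace(7, 'n')): offset=0, physical=[k,B,C,D,E,F,G,n], logical=[k,B,C,D,E,F,G,n]
After op 3 (rotate(+3)): offset=3, physical=[k,B,C,D,E,F,G,n], logical=[D,E,F,G,n,k,B,C]
After op 4 (replace(7, 'p')): offset=3, physical=[k,B,p,D,E,F,G,n], logical=[D,E,F,G,n,k,B,p]
After op 5 (swap(3, 2)): offset=3, physical=[k,B,p,D,E,G,F,n], logical=[D,E,G,F,n,k,B,p]
After op 6 (replace(7, 'd')): offset=3, physical=[k,B,d,D,E,G,F,n], logical=[D,E,G,F,n,k,B,d]

Answer: B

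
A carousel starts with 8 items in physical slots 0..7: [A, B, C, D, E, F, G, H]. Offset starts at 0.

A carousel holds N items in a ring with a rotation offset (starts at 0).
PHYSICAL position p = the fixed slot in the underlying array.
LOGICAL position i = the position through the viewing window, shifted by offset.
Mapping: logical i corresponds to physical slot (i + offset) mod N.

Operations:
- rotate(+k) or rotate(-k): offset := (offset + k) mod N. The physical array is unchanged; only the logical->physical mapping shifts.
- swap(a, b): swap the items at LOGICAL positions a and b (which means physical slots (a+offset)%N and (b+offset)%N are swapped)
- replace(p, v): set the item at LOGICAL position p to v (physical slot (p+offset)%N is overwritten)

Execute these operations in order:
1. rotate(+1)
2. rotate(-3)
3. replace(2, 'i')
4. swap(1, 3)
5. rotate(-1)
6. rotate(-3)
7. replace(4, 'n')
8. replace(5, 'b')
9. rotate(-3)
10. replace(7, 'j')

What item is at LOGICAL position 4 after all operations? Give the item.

Answer: D

Derivation:
After op 1 (rotate(+1)): offset=1, physical=[A,B,C,D,E,F,G,H], logical=[B,C,D,E,F,G,H,A]
After op 2 (rotate(-3)): offset=6, physical=[A,B,C,D,E,F,G,H], logical=[G,H,A,B,C,D,E,F]
After op 3 (replace(2, 'i')): offset=6, physical=[i,B,C,D,E,F,G,H], logical=[G,H,i,B,C,D,E,F]
After op 4 (swap(1, 3)): offset=6, physical=[i,H,C,D,E,F,G,B], logical=[G,B,i,H,C,D,E,F]
After op 5 (rotate(-1)): offset=5, physical=[i,H,C,D,E,F,G,B], logical=[F,G,B,i,H,C,D,E]
After op 6 (rotate(-3)): offset=2, physical=[i,H,C,D,E,F,G,B], logical=[C,D,E,F,G,B,i,H]
After op 7 (replace(4, 'n')): offset=2, physical=[i,H,C,D,E,F,n,B], logical=[C,D,E,F,n,B,i,H]
After op 8 (replace(5, 'b')): offset=2, physical=[i,H,C,D,E,F,n,b], logical=[C,D,E,F,n,b,i,H]
After op 9 (rotate(-3)): offset=7, physical=[i,H,C,D,E,F,n,b], logical=[b,i,H,C,D,E,F,n]
After op 10 (replace(7, 'j')): offset=7, physical=[i,H,C,D,E,F,j,b], logical=[b,i,H,C,D,E,F,j]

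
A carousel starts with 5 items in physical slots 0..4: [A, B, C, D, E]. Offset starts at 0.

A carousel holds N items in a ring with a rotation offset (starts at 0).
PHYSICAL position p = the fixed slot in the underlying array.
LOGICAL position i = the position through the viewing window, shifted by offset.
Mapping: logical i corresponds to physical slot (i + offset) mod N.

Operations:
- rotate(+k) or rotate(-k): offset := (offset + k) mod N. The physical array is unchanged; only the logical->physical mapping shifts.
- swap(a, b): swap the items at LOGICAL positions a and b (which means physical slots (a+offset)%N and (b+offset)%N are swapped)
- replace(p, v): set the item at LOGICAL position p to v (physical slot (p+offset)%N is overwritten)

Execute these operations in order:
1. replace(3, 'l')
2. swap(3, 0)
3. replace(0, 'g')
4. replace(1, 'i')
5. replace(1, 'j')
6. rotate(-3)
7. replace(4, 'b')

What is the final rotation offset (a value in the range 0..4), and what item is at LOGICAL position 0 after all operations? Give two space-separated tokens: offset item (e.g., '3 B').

After op 1 (replace(3, 'l')): offset=0, physical=[A,B,C,l,E], logical=[A,B,C,l,E]
After op 2 (swap(3, 0)): offset=0, physical=[l,B,C,A,E], logical=[l,B,C,A,E]
After op 3 (replace(0, 'g')): offset=0, physical=[g,B,C,A,E], logical=[g,B,C,A,E]
After op 4 (replace(1, 'i')): offset=0, physical=[g,i,C,A,E], logical=[g,i,C,A,E]
After op 5 (replace(1, 'j')): offset=0, physical=[g,j,C,A,E], logical=[g,j,C,A,E]
After op 6 (rotate(-3)): offset=2, physical=[g,j,C,A,E], logical=[C,A,E,g,j]
After op 7 (replace(4, 'b')): offset=2, physical=[g,b,C,A,E], logical=[C,A,E,g,b]

Answer: 2 C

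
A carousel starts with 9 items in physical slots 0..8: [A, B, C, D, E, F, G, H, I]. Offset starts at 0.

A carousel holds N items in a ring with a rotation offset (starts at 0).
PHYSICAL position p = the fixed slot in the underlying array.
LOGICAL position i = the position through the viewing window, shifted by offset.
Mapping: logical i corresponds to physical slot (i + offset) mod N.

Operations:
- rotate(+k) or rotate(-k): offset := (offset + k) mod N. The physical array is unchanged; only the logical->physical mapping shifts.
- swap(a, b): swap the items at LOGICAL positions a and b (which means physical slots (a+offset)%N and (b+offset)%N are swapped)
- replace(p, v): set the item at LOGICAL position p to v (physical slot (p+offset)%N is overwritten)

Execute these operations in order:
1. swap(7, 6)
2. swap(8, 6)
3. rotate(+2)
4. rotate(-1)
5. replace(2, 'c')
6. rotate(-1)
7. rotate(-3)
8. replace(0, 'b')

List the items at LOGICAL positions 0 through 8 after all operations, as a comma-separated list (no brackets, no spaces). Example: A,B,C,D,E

After op 1 (swap(7, 6)): offset=0, physical=[A,B,C,D,E,F,H,G,I], logical=[A,B,C,D,E,F,H,G,I]
After op 2 (swap(8, 6)): offset=0, physical=[A,B,C,D,E,F,I,G,H], logical=[A,B,C,D,E,F,I,G,H]
After op 3 (rotate(+2)): offset=2, physical=[A,B,C,D,E,F,I,G,H], logical=[C,D,E,F,I,G,H,A,B]
After op 4 (rotate(-1)): offset=1, physical=[A,B,C,D,E,F,I,G,H], logical=[B,C,D,E,F,I,G,H,A]
After op 5 (replace(2, 'c')): offset=1, physical=[A,B,C,c,E,F,I,G,H], logical=[B,C,c,E,F,I,G,H,A]
After op 6 (rotate(-1)): offset=0, physical=[A,B,C,c,E,F,I,G,H], logical=[A,B,C,c,E,F,I,G,H]
After op 7 (rotate(-3)): offset=6, physical=[A,B,C,c,E,F,I,G,H], logical=[I,G,H,A,B,C,c,E,F]
After op 8 (replace(0, 'b')): offset=6, physical=[A,B,C,c,E,F,b,G,H], logical=[b,G,H,A,B,C,c,E,F]

Answer: b,G,H,A,B,C,c,E,F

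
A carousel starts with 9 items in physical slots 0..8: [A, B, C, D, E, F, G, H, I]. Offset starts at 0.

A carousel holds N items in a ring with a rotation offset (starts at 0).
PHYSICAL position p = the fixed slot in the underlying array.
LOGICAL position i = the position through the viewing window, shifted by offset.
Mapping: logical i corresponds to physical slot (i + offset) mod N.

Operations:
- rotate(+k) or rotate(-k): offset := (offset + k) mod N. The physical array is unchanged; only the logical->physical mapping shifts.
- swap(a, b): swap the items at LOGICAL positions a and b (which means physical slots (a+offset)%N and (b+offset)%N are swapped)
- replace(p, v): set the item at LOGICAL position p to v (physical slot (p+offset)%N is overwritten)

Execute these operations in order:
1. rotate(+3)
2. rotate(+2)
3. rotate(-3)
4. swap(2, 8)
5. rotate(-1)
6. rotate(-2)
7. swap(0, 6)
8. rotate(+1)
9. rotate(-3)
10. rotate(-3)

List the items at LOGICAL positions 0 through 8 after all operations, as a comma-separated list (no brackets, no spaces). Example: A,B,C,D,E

After op 1 (rotate(+3)): offset=3, physical=[A,B,C,D,E,F,G,H,I], logical=[D,E,F,G,H,I,A,B,C]
After op 2 (rotate(+2)): offset=5, physical=[A,B,C,D,E,F,G,H,I], logical=[F,G,H,I,A,B,C,D,E]
After op 3 (rotate(-3)): offset=2, physical=[A,B,C,D,E,F,G,H,I], logical=[C,D,E,F,G,H,I,A,B]
After op 4 (swap(2, 8)): offset=2, physical=[A,E,C,D,B,F,G,H,I], logical=[C,D,B,F,G,H,I,A,E]
After op 5 (rotate(-1)): offset=1, physical=[A,E,C,D,B,F,G,H,I], logical=[E,C,D,B,F,G,H,I,A]
After op 6 (rotate(-2)): offset=8, physical=[A,E,C,D,B,F,G,H,I], logical=[I,A,E,C,D,B,F,G,H]
After op 7 (swap(0, 6)): offset=8, physical=[A,E,C,D,B,I,G,H,F], logical=[F,A,E,C,D,B,I,G,H]
After op 8 (rotate(+1)): offset=0, physical=[A,E,C,D,B,I,G,H,F], logical=[A,E,C,D,B,I,G,H,F]
After op 9 (rotate(-3)): offset=6, physical=[A,E,C,D,B,I,G,H,F], logical=[G,H,F,A,E,C,D,B,I]
After op 10 (rotate(-3)): offset=3, physical=[A,E,C,D,B,I,G,H,F], logical=[D,B,I,G,H,F,A,E,C]

Answer: D,B,I,G,H,F,A,E,C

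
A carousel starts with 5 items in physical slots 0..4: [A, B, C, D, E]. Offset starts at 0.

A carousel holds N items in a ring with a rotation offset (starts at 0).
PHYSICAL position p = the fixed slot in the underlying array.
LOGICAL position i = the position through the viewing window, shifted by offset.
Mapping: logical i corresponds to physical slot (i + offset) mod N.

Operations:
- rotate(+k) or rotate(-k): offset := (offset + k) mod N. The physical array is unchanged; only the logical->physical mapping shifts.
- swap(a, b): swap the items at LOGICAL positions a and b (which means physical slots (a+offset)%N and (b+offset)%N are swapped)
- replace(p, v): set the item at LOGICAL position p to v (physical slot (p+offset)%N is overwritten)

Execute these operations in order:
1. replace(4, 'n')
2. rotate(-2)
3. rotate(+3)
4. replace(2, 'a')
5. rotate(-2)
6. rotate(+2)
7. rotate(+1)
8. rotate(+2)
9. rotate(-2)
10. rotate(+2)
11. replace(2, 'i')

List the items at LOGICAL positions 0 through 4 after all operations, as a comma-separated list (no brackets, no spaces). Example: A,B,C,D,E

After op 1 (replace(4, 'n')): offset=0, physical=[A,B,C,D,n], logical=[A,B,C,D,n]
After op 2 (rotate(-2)): offset=3, physical=[A,B,C,D,n], logical=[D,n,A,B,C]
After op 3 (rotate(+3)): offset=1, physical=[A,B,C,D,n], logical=[B,C,D,n,A]
After op 4 (replace(2, 'a')): offset=1, physical=[A,B,C,a,n], logical=[B,C,a,n,A]
After op 5 (rotate(-2)): offset=4, physical=[A,B,C,a,n], logical=[n,A,B,C,a]
After op 6 (rotate(+2)): offset=1, physical=[A,B,C,a,n], logical=[B,C,a,n,A]
After op 7 (rotate(+1)): offset=2, physical=[A,B,C,a,n], logical=[C,a,n,A,B]
After op 8 (rotate(+2)): offset=4, physical=[A,B,C,a,n], logical=[n,A,B,C,a]
After op 9 (rotate(-2)): offset=2, physical=[A,B,C,a,n], logical=[C,a,n,A,B]
After op 10 (rotate(+2)): offset=4, physical=[A,B,C,a,n], logical=[n,A,B,C,a]
After op 11 (replace(2, 'i')): offset=4, physical=[A,i,C,a,n], logical=[n,A,i,C,a]

Answer: n,A,i,C,a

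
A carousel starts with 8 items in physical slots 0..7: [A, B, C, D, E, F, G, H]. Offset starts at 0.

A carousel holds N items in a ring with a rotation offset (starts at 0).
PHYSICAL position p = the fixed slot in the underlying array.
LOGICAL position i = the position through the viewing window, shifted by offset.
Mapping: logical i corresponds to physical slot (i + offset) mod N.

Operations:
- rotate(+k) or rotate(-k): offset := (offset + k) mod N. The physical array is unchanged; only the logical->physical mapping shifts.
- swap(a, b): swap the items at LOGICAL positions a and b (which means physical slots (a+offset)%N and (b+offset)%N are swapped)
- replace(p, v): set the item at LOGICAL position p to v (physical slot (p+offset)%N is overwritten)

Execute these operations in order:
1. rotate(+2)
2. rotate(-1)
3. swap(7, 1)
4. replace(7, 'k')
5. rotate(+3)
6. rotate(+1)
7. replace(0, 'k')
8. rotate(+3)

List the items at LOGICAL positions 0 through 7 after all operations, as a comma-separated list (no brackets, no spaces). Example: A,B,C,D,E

After op 1 (rotate(+2)): offset=2, physical=[A,B,C,D,E,F,G,H], logical=[C,D,E,F,G,H,A,B]
After op 2 (rotate(-1)): offset=1, physical=[A,B,C,D,E,F,G,H], logical=[B,C,D,E,F,G,H,A]
After op 3 (swap(7, 1)): offset=1, physical=[C,B,A,D,E,F,G,H], logical=[B,A,D,E,F,G,H,C]
After op 4 (replace(7, 'k')): offset=1, physical=[k,B,A,D,E,F,G,H], logical=[B,A,D,E,F,G,H,k]
After op 5 (rotate(+3)): offset=4, physical=[k,B,A,D,E,F,G,H], logical=[E,F,G,H,k,B,A,D]
After op 6 (rotate(+1)): offset=5, physical=[k,B,A,D,E,F,G,H], logical=[F,G,H,k,B,A,D,E]
After op 7 (replace(0, 'k')): offset=5, physical=[k,B,A,D,E,k,G,H], logical=[k,G,H,k,B,A,D,E]
After op 8 (rotate(+3)): offset=0, physical=[k,B,A,D,E,k,G,H], logical=[k,B,A,D,E,k,G,H]

Answer: k,B,A,D,E,k,G,H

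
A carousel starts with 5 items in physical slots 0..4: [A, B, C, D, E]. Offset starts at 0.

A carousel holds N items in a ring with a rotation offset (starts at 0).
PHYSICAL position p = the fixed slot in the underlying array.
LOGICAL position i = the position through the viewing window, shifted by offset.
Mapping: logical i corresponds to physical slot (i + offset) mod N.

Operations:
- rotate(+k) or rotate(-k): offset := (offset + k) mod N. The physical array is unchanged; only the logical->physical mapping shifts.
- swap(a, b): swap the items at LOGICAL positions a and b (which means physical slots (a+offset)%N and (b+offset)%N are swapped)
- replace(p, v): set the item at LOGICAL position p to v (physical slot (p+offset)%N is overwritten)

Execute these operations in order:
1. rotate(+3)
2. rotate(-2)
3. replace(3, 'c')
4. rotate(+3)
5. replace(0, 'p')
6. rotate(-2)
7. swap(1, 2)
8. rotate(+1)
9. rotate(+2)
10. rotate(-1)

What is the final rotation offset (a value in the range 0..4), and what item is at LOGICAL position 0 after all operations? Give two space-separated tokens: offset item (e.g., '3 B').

After op 1 (rotate(+3)): offset=3, physical=[A,B,C,D,E], logical=[D,E,A,B,C]
After op 2 (rotate(-2)): offset=1, physical=[A,B,C,D,E], logical=[B,C,D,E,A]
After op 3 (replace(3, 'c')): offset=1, physical=[A,B,C,D,c], logical=[B,C,D,c,A]
After op 4 (rotate(+3)): offset=4, physical=[A,B,C,D,c], logical=[c,A,B,C,D]
After op 5 (replace(0, 'p')): offset=4, physical=[A,B,C,D,p], logical=[p,A,B,C,D]
After op 6 (rotate(-2)): offset=2, physical=[A,B,C,D,p], logical=[C,D,p,A,B]
After op 7 (swap(1, 2)): offset=2, physical=[A,B,C,p,D], logical=[C,p,D,A,B]
After op 8 (rotate(+1)): offset=3, physical=[A,B,C,p,D], logical=[p,D,A,B,C]
After op 9 (rotate(+2)): offset=0, physical=[A,B,C,p,D], logical=[A,B,C,p,D]
After op 10 (rotate(-1)): offset=4, physical=[A,B,C,p,D], logical=[D,A,B,C,p]

Answer: 4 D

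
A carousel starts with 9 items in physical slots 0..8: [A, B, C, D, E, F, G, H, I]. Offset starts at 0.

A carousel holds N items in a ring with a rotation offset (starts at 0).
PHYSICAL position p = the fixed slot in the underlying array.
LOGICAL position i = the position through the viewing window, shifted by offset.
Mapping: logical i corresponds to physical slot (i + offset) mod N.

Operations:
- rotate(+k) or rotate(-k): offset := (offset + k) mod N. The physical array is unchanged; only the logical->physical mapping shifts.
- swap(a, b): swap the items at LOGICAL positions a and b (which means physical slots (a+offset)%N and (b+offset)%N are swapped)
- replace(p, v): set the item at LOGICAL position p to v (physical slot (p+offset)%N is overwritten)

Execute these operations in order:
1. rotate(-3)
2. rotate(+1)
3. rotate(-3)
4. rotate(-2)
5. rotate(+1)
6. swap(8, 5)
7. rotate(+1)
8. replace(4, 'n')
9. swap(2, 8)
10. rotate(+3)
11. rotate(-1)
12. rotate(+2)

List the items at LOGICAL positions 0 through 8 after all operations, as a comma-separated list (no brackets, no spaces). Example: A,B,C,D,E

Answer: n,A,B,I,G,E,F,D,H

Derivation:
After op 1 (rotate(-3)): offset=6, physical=[A,B,C,D,E,F,G,H,I], logical=[G,H,I,A,B,C,D,E,F]
After op 2 (rotate(+1)): offset=7, physical=[A,B,C,D,E,F,G,H,I], logical=[H,I,A,B,C,D,E,F,G]
After op 3 (rotate(-3)): offset=4, physical=[A,B,C,D,E,F,G,H,I], logical=[E,F,G,H,I,A,B,C,D]
After op 4 (rotate(-2)): offset=2, physical=[A,B,C,D,E,F,G,H,I], logical=[C,D,E,F,G,H,I,A,B]
After op 5 (rotate(+1)): offset=3, physical=[A,B,C,D,E,F,G,H,I], logical=[D,E,F,G,H,I,A,B,C]
After op 6 (swap(8, 5)): offset=3, physical=[A,B,I,D,E,F,G,H,C], logical=[D,E,F,G,H,C,A,B,I]
After op 7 (rotate(+1)): offset=4, physical=[A,B,I,D,E,F,G,H,C], logical=[E,F,G,H,C,A,B,I,D]
After op 8 (replace(4, 'n')): offset=4, physical=[A,B,I,D,E,F,G,H,n], logical=[E,F,G,H,n,A,B,I,D]
After op 9 (swap(2, 8)): offset=4, physical=[A,B,I,G,E,F,D,H,n], logical=[E,F,D,H,n,A,B,I,G]
After op 10 (rotate(+3)): offset=7, physical=[A,B,I,G,E,F,D,H,n], logical=[H,n,A,B,I,G,E,F,D]
After op 11 (rotate(-1)): offset=6, physical=[A,B,I,G,E,F,D,H,n], logical=[D,H,n,A,B,I,G,E,F]
After op 12 (rotate(+2)): offset=8, physical=[A,B,I,G,E,F,D,H,n], logical=[n,A,B,I,G,E,F,D,H]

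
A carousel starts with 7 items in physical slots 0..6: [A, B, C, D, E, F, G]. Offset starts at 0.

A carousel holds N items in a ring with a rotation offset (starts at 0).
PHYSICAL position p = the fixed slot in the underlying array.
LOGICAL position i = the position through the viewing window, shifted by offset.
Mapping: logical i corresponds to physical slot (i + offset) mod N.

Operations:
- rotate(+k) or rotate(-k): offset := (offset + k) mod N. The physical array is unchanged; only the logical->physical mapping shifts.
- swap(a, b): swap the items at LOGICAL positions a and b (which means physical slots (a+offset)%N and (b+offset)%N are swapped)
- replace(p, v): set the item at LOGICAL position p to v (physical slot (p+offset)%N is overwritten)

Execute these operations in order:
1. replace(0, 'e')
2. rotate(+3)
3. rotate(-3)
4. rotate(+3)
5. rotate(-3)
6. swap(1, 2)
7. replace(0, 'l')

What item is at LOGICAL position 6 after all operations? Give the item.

After op 1 (replace(0, 'e')): offset=0, physical=[e,B,C,D,E,F,G], logical=[e,B,C,D,E,F,G]
After op 2 (rotate(+3)): offset=3, physical=[e,B,C,D,E,F,G], logical=[D,E,F,G,e,B,C]
After op 3 (rotate(-3)): offset=0, physical=[e,B,C,D,E,F,G], logical=[e,B,C,D,E,F,G]
After op 4 (rotate(+3)): offset=3, physical=[e,B,C,D,E,F,G], logical=[D,E,F,G,e,B,C]
After op 5 (rotate(-3)): offset=0, physical=[e,B,C,D,E,F,G], logical=[e,B,C,D,E,F,G]
After op 6 (swap(1, 2)): offset=0, physical=[e,C,B,D,E,F,G], logical=[e,C,B,D,E,F,G]
After op 7 (replace(0, 'l')): offset=0, physical=[l,C,B,D,E,F,G], logical=[l,C,B,D,E,F,G]

Answer: G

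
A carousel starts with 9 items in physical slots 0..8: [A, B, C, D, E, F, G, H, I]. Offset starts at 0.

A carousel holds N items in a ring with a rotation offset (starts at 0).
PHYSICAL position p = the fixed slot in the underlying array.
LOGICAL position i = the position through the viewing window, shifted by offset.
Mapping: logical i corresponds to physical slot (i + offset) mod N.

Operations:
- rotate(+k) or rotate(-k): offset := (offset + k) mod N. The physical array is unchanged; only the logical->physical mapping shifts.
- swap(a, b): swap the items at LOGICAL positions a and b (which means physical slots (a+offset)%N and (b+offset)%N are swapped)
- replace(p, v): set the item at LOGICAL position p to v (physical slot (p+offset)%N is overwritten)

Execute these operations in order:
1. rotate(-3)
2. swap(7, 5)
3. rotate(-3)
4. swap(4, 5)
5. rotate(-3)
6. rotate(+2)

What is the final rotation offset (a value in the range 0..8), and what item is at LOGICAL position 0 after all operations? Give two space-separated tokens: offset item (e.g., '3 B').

Answer: 2 E

Derivation:
After op 1 (rotate(-3)): offset=6, physical=[A,B,C,D,E,F,G,H,I], logical=[G,H,I,A,B,C,D,E,F]
After op 2 (swap(7, 5)): offset=6, physical=[A,B,E,D,C,F,G,H,I], logical=[G,H,I,A,B,E,D,C,F]
After op 3 (rotate(-3)): offset=3, physical=[A,B,E,D,C,F,G,H,I], logical=[D,C,F,G,H,I,A,B,E]
After op 4 (swap(4, 5)): offset=3, physical=[A,B,E,D,C,F,G,I,H], logical=[D,C,F,G,I,H,A,B,E]
After op 5 (rotate(-3)): offset=0, physical=[A,B,E,D,C,F,G,I,H], logical=[A,B,E,D,C,F,G,I,H]
After op 6 (rotate(+2)): offset=2, physical=[A,B,E,D,C,F,G,I,H], logical=[E,D,C,F,G,I,H,A,B]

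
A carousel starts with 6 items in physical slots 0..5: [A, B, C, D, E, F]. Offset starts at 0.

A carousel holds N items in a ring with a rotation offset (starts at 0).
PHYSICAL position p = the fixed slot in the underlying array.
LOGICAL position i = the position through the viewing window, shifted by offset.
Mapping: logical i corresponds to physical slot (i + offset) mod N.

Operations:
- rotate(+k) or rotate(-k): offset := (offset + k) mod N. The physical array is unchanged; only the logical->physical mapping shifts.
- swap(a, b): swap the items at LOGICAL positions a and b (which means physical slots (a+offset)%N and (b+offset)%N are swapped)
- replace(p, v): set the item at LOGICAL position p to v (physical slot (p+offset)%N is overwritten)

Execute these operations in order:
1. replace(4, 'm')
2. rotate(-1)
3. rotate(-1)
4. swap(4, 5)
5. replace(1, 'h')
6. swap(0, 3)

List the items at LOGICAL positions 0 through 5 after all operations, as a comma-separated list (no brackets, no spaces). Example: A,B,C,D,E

After op 1 (replace(4, 'm')): offset=0, physical=[A,B,C,D,m,F], logical=[A,B,C,D,m,F]
After op 2 (rotate(-1)): offset=5, physical=[A,B,C,D,m,F], logical=[F,A,B,C,D,m]
After op 3 (rotate(-1)): offset=4, physical=[A,B,C,D,m,F], logical=[m,F,A,B,C,D]
After op 4 (swap(4, 5)): offset=4, physical=[A,B,D,C,m,F], logical=[m,F,A,B,D,C]
After op 5 (replace(1, 'h')): offset=4, physical=[A,B,D,C,m,h], logical=[m,h,A,B,D,C]
After op 6 (swap(0, 3)): offset=4, physical=[A,m,D,C,B,h], logical=[B,h,A,m,D,C]

Answer: B,h,A,m,D,C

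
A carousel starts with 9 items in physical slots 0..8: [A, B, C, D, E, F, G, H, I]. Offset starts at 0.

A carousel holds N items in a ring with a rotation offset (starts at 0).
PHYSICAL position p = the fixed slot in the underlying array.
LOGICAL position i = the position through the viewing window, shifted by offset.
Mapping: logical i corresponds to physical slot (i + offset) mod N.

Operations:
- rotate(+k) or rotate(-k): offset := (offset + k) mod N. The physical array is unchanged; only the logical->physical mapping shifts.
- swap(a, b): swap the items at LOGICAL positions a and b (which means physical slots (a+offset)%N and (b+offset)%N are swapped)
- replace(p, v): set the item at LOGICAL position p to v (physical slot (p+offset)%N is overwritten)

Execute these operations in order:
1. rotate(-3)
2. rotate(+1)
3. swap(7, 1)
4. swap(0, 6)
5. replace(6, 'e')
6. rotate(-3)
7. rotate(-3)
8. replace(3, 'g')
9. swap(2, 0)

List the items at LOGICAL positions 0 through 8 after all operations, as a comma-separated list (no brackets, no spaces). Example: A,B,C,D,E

After op 1 (rotate(-3)): offset=6, physical=[A,B,C,D,E,F,G,H,I], logical=[G,H,I,A,B,C,D,E,F]
After op 2 (rotate(+1)): offset=7, physical=[A,B,C,D,E,F,G,H,I], logical=[H,I,A,B,C,D,E,F,G]
After op 3 (swap(7, 1)): offset=7, physical=[A,B,C,D,E,I,G,H,F], logical=[H,F,A,B,C,D,E,I,G]
After op 4 (swap(0, 6)): offset=7, physical=[A,B,C,D,H,I,G,E,F], logical=[E,F,A,B,C,D,H,I,G]
After op 5 (replace(6, 'e')): offset=7, physical=[A,B,C,D,e,I,G,E,F], logical=[E,F,A,B,C,D,e,I,G]
After op 6 (rotate(-3)): offset=4, physical=[A,B,C,D,e,I,G,E,F], logical=[e,I,G,E,F,A,B,C,D]
After op 7 (rotate(-3)): offset=1, physical=[A,B,C,D,e,I,G,E,F], logical=[B,C,D,e,I,G,E,F,A]
After op 8 (replace(3, 'g')): offset=1, physical=[A,B,C,D,g,I,G,E,F], logical=[B,C,D,g,I,G,E,F,A]
After op 9 (swap(2, 0)): offset=1, physical=[A,D,C,B,g,I,G,E,F], logical=[D,C,B,g,I,G,E,F,A]

Answer: D,C,B,g,I,G,E,F,A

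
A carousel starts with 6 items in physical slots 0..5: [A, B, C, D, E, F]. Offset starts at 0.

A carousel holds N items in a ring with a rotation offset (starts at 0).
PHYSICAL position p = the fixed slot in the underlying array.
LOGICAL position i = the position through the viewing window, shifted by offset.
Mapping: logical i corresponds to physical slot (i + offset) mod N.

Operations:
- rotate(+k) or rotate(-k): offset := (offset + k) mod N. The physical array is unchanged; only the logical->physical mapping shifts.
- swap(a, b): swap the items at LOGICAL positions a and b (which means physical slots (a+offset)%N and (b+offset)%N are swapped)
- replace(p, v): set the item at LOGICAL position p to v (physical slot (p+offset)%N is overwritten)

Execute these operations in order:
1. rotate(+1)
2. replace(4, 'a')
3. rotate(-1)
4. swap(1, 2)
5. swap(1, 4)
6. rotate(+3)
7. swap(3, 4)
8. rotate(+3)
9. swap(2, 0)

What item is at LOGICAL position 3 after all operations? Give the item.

Answer: D

Derivation:
After op 1 (rotate(+1)): offset=1, physical=[A,B,C,D,E,F], logical=[B,C,D,E,F,A]
After op 2 (replace(4, 'a')): offset=1, physical=[A,B,C,D,E,a], logical=[B,C,D,E,a,A]
After op 3 (rotate(-1)): offset=0, physical=[A,B,C,D,E,a], logical=[A,B,C,D,E,a]
After op 4 (swap(1, 2)): offset=0, physical=[A,C,B,D,E,a], logical=[A,C,B,D,E,a]
After op 5 (swap(1, 4)): offset=0, physical=[A,E,B,D,C,a], logical=[A,E,B,D,C,a]
After op 6 (rotate(+3)): offset=3, physical=[A,E,B,D,C,a], logical=[D,C,a,A,E,B]
After op 7 (swap(3, 4)): offset=3, physical=[E,A,B,D,C,a], logical=[D,C,a,E,A,B]
After op 8 (rotate(+3)): offset=0, physical=[E,A,B,D,C,a], logical=[E,A,B,D,C,a]
After op 9 (swap(2, 0)): offset=0, physical=[B,A,E,D,C,a], logical=[B,A,E,D,C,a]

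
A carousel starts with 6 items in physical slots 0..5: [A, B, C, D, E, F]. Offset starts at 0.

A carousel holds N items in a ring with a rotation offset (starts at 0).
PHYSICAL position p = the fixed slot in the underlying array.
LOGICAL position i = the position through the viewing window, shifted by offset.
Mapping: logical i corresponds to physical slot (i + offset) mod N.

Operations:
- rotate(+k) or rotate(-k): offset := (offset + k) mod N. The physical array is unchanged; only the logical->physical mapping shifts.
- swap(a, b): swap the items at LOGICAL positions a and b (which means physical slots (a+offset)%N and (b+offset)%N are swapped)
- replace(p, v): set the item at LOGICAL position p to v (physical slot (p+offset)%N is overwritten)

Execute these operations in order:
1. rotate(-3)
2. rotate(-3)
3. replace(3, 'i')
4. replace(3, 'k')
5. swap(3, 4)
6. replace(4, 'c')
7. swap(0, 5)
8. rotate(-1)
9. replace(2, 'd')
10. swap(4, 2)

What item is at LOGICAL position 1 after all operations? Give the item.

After op 1 (rotate(-3)): offset=3, physical=[A,B,C,D,E,F], logical=[D,E,F,A,B,C]
After op 2 (rotate(-3)): offset=0, physical=[A,B,C,D,E,F], logical=[A,B,C,D,E,F]
After op 3 (replace(3, 'i')): offset=0, physical=[A,B,C,i,E,F], logical=[A,B,C,i,E,F]
After op 4 (replace(3, 'k')): offset=0, physical=[A,B,C,k,E,F], logical=[A,B,C,k,E,F]
After op 5 (swap(3, 4)): offset=0, physical=[A,B,C,E,k,F], logical=[A,B,C,E,k,F]
After op 6 (replace(4, 'c')): offset=0, physical=[A,B,C,E,c,F], logical=[A,B,C,E,c,F]
After op 7 (swap(0, 5)): offset=0, physical=[F,B,C,E,c,A], logical=[F,B,C,E,c,A]
After op 8 (rotate(-1)): offset=5, physical=[F,B,C,E,c,A], logical=[A,F,B,C,E,c]
After op 9 (replace(2, 'd')): offset=5, physical=[F,d,C,E,c,A], logical=[A,F,d,C,E,c]
After op 10 (swap(4, 2)): offset=5, physical=[F,E,C,d,c,A], logical=[A,F,E,C,d,c]

Answer: F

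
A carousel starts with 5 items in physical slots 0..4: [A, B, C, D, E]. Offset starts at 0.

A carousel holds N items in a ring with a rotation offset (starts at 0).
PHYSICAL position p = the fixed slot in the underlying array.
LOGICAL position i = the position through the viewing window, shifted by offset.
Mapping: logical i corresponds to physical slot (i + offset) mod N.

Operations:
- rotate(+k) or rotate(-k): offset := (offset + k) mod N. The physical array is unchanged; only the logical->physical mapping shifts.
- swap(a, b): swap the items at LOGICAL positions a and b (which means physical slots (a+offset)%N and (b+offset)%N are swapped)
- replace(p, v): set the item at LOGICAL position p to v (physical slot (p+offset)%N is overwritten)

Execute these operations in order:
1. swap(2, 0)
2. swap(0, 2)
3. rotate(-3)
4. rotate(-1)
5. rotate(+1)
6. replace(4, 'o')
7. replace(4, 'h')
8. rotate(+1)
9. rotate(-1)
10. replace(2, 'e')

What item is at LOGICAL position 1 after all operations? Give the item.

After op 1 (swap(2, 0)): offset=0, physical=[C,B,A,D,E], logical=[C,B,A,D,E]
After op 2 (swap(0, 2)): offset=0, physical=[A,B,C,D,E], logical=[A,B,C,D,E]
After op 3 (rotate(-3)): offset=2, physical=[A,B,C,D,E], logical=[C,D,E,A,B]
After op 4 (rotate(-1)): offset=1, physical=[A,B,C,D,E], logical=[B,C,D,E,A]
After op 5 (rotate(+1)): offset=2, physical=[A,B,C,D,E], logical=[C,D,E,A,B]
After op 6 (replace(4, 'o')): offset=2, physical=[A,o,C,D,E], logical=[C,D,E,A,o]
After op 7 (replace(4, 'h')): offset=2, physical=[A,h,C,D,E], logical=[C,D,E,A,h]
After op 8 (rotate(+1)): offset=3, physical=[A,h,C,D,E], logical=[D,E,A,h,C]
After op 9 (rotate(-1)): offset=2, physical=[A,h,C,D,E], logical=[C,D,E,A,h]
After op 10 (replace(2, 'e')): offset=2, physical=[A,h,C,D,e], logical=[C,D,e,A,h]

Answer: D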